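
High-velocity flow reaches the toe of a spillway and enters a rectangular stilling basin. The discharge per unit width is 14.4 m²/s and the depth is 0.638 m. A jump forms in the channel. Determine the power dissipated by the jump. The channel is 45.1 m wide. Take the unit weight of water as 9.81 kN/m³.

P = 118519 kW

V₁ = q/y₁ = 14.4/0.638 = 22.6 m/s. Fr₁ = V₁/√(g·y₁) = 22.6/√(9.81×0.638) = 9.02.
From the momentum equation for a rectangular channel, y₂/y₁ = ½[√(1 + 8Fr₁²) − 1] = ½[√652.2 − 1] = 12.3.
y₂ = 12.3 × 0.638 = 7.83 m.
V₂ = q/y₂ = 14.4/7.83 = 1.84 m/s. E₁ = y₁ + V₁²/2g = 26.6 m; E₂ = y₂ + V₂²/2g = 8.00 m. ΔE = E₁ − E₂ = 18.6 m.
Q = q·b = 14.4 × 45.1 = 649 m³/s. P = γ·Q·ΔE = 9.81 × 649 × 18.6 = 118519 kW.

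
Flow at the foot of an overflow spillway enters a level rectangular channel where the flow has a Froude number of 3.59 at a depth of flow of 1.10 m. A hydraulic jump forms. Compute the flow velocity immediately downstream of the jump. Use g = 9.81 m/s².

Fr₁ = 3.59 (given).
Bélanger equation: y₂/y₁ = ½[√(1 + 8Fr₁²) − 1] = ½[√104.1 − 1] = 4.60.
y₂ = 4.60 × 1.10 = 5.06 m.
V₁ = Fr₁·√(g·y₁) = 3.59×√(9.81×1.10) = 11.8 m/s; q = V₁·y₁ = 13.0 m²/s.
V₂ = q/y₂ = 13.0/5.06 = 2.56 m/s.

V₂ = 2.56 m/s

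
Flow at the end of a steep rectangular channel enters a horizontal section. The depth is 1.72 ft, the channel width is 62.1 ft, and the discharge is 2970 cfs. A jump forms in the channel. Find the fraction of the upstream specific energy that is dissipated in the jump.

ΔE/E₁ = 0.360 (36.0%)

q = Q/b = 2970/62.1 = 47.8 ft²/s; V₁ = q/y₁ = 27.8 ft/s. Fr₁ = V₁/√(g·y₁) = 3.74.
Sequent-depth ratio: y₂/y₁ = ½[√(1 + 8Fr₁²) − 1] = ½[√112.7 − 1] = 4.81.
y₂ = 4.81 × 1.72 = 8.27 ft.
E₁ = y₁ + V₁²/2g = 13.7 ft. ΔE = (y₂ − y₁)³/(4y₁y₂) = 4.94 ft. ΔE/E₁ = 4.94/13.7 = 0.360.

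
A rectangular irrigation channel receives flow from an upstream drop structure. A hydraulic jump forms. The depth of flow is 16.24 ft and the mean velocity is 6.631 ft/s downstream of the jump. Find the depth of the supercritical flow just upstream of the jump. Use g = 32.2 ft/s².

Fr₂ = V₂/√(g·y₂) = 6.631/√(32.2×16.24) = 0.2900.
Applying the sequent-depth relation in reverse, y₁/y₂ = ½[√(1 + 8Fr₂²) − 1] = ½[√1.6727 − 1] = 0.1467.
y₁ = 0.1467 × 16.24 = 2.382 ft.

y₁ = 2.382 ft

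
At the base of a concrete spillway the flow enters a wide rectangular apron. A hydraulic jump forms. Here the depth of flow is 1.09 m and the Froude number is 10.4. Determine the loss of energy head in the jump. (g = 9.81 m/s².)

ΔE = 44.2 m

Fr₁ = 10.4 (given).
Bélanger equation: y₂/y₁ = ½[√(1 + 8Fr₁²) − 1] = ½[√866.3 − 1] = 14.2.
y₂ = 14.2 × 1.09 = 15.5 m.
Head loss: ΔE = (y₂ − y₁)³/(4y₁y₂) = (15.5 − 1.09)³/(4×1.09×15.5) = 2990/67.6 = 44.2 m.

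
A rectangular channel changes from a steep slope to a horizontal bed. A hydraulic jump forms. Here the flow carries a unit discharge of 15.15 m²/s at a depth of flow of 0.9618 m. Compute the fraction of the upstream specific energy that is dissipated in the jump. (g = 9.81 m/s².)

V₁ = q/y₁ = 15.15/0.9618 = 15.75 m/s. Fr₁ = V₁/√(g·y₁) = 15.75/√(9.81×0.9618) = 5.128.
By Bélanger, y₂/y₁ = ½[√(1 + 8Fr₁²) − 1] = ½[√211.37 − 1] = 6.769.
y₂ = 6.769 × 0.9618 = 6.511 m.
E₁ = y₁ + V₁²/2g = 13.61 m. ΔE = (y₂ − y₁)³/(4y₁y₂) = 6.821 m. ΔE/E₁ = 6.821/13.61 = 0.501.

ΔE/E₁ = 0.501 (50.1%)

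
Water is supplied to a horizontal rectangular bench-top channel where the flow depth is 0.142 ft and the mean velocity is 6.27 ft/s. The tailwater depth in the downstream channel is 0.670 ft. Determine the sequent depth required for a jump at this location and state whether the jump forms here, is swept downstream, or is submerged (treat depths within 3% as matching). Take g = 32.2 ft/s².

y₂ = 0.522 ft; the jump is submerged

Fr₁ = V₁/√(g·y₁) = 6.27/√(32.2×0.142) = 2.93.
From the momentum equation for a rectangular channel, y₂/y₁ = ½[√(1 + 8Fr₁²) − 1] = ½[√69.78 − 1] = 3.68.
y₂ = 3.68 × 0.142 = 0.522 ft.
Tailwater y_tw = 0.670 ft: y_tw > y₂, so the jump is submerged.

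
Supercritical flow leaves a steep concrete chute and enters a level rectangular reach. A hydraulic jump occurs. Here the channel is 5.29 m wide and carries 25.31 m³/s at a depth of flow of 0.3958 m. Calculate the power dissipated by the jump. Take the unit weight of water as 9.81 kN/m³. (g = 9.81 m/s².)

q = Q/b = 25.31/5.29 = 4.784 m²/s; V₁ = q/y₁ = 12.09 m/s. Fr₁ = V₁/√(g·y₁) = 6.135.
Bélanger equation: y₂/y₁ = ½[√(1 + 8Fr₁²) − 1] = ½[√302.07 − 1] = 8.190.
y₂ = 8.190 × 0.3958 = 3.242 m.
Head loss: ΔE = (y₂ − y₁)³/(4y₁y₂) = (3.242 − 0.3958)³/(4×0.3958×3.242) = 23.05/5.132 = 4.491 m.
P = γ·Q·ΔE = 9.81 × 25.31 × 4.491 = 1115 kW.

P = 1115 kW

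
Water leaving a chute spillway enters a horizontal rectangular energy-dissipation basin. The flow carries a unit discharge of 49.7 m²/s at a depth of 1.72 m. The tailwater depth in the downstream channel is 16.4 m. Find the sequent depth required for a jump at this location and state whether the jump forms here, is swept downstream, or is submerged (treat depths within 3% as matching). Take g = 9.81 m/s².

V₁ = q/y₁ = 49.7/1.72 = 28.9 m/s. Fr₁ = V₁/√(g·y₁) = 28.9/√(9.81×1.72) = 7.03.
From the momentum equation for a rectangular channel, y₂/y₁ = ½[√(1 + 8Fr₁²) − 1] = ½[√396.9 − 1] = 9.46.
y₂ = 9.46 × 1.72 = 16.3 m.
Tailwater y_tw = 16.4 m: y_tw ≈ y₂, so the jump forms here.

y₂ = 16.3 m; the jump forms here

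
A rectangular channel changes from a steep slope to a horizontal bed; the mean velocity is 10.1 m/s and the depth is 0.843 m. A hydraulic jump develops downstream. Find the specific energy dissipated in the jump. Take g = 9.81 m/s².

ΔE = 2.00 m

Fr₁ = V₁/√(g·y₁) = 10.1/√(9.81×0.843) = 3.51.
By Bélanger, y₂/y₁ = ½[√(1 + 8Fr₁²) − 1] = ½[√99.68 − 1] = 4.49.
y₂ = 4.49 × 0.843 = 3.79 m.
Head loss: ΔE = (y₂ − y₁)³/(4y₁y₂) = (3.79 − 0.843)³/(4×0.843×3.79) = 25.5/12.8 = 2.00 m.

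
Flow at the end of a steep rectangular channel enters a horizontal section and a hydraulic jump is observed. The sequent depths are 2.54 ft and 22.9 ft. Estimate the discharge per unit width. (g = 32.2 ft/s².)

q = 154 ft²/s

For a rectangular channel the momentum equation gives q² = ½·g·y₁·y₂·(y₁ + y₂) = ½×32.2×2.54×22.9×25.4 = 23824.
q = √23824 = 154 ft²/s.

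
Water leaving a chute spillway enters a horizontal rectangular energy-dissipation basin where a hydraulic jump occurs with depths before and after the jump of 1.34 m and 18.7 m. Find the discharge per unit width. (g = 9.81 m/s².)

q = 49.6 m²/s

For a rectangular channel the momentum equation gives q² = ½·g·y₁·y₂·(y₁ + y₂) = ½×9.81×1.34×18.7×20.0 = 2463.
q = √2463 = 49.6 m²/s.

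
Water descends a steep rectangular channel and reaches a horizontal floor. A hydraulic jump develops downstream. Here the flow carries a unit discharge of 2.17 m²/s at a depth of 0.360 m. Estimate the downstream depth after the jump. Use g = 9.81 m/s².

V₁ = q/y₁ = 2.17/0.360 = 6.03 m/s. Fr₁ = V₁/√(g·y₁) = 6.03/√(9.81×0.360) = 3.21.
Sequent-depth ratio: y₂/y₁ = ½[√(1 + 8Fr₁²) − 1] = ½[√83.31 − 1] = 4.06.
y₂ = 4.06 × 0.360 = 1.46 m.

y₂ = 1.46 m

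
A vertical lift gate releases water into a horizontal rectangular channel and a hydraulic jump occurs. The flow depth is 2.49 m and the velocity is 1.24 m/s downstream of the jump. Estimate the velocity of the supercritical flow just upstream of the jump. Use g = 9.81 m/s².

V₁ = 11.0 m/s

Fr₂ = V₂/√(g·y₂) = 1.24/√(9.81×2.49) = 0.251.
The Bélanger relation is symmetric: y₁/y₂ = ½[√(1 + 8Fr₂²) − 1] = ½[√1.504 − 1] = 0.113.
y₁ = 0.113 × 2.49 = 0.282 m.
V₁ = q/y₁ = 3.09/0.282 = 11.0 m/s.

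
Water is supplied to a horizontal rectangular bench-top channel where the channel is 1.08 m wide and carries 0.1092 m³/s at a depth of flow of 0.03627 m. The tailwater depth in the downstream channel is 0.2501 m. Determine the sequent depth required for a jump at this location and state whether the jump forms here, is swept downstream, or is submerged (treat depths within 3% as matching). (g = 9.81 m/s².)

y₂ = 0.2223 m; the jump is submerged

q = Q/b = 0.1092/1.08 = 0.1011 m²/s; V₁ = q/y₁ = 2.788 m/s. Fr₁ = V₁/√(g·y₁) = 4.674.
Conjugate-depth relation: y₂/y₁ = ½[√(1 + 8Fr₁²) − 1] = ½[√175.73 − 1] = 6.128.
y₂ = 6.128 × 0.03627 = 0.2223 m.
Tailwater y_tw = 0.2501 m: y_tw > y₂, so the jump is submerged.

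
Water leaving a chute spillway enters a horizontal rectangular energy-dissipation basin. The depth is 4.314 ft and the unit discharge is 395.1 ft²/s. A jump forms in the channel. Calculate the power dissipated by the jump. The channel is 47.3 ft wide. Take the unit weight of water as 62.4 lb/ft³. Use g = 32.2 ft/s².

V₁ = q/y₁ = 395.1/4.314 = 91.59 ft/s. Fr₁ = V₁/√(g·y₁) = 91.59/√(32.2×4.314) = 7.771.
Bélanger equation: y₂/y₁ = ½[√(1 + 8Fr₁²) − 1] = ½[√484.07 − 1] = 10.50.
y₂ = 10.50 × 4.314 = 45.30 ft.
V₂ = q/y₂ = 395.1/45.30 = 8.722 ft/s. E₁ = y₁ + V₁²/2g = 134.6 ft; E₂ = y₂ + V₂²/2g = 46.48 ft. ΔE = E₁ − E₂ = 88.08 ft.
Q = q·b = 395.1 × 47.3 = 18688 cfs. P = γ·Q·ΔE/550 = 62.4 × 18688 × 88.08 / 550 = 186752 hp.

P = 186752 hp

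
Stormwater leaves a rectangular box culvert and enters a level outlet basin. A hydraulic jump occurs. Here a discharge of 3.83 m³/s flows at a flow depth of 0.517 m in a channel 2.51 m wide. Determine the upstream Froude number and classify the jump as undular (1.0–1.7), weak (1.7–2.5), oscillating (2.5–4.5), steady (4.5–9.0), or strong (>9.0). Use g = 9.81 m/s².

Fr₁ = 1.31; undular jump

q = Q/b = 3.83/2.51 = 1.53 m²/s; V₁ = q/y₁ = 2.95 m/s. Fr₁ = V₁/√(g·y₁) = 1.31.
Fr₁ = 1.31 lies in the undular range.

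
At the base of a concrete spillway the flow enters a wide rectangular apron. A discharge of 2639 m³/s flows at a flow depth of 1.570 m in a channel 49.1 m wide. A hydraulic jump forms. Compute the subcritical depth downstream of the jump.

q = Q/b = 2639/49.1 = 53.75 m²/s; V₁ = q/y₁ = 34.23 m/s. Fr₁ = V₁/√(g·y₁) = 8.723.
Bélanger equation: y₂/y₁ = ½[√(1 + 8Fr₁²) − 1] = ½[√609.75 − 1] = 11.85.
y₂ = 11.85 × 1.570 = 18.60 m.

y₂ = 18.60 m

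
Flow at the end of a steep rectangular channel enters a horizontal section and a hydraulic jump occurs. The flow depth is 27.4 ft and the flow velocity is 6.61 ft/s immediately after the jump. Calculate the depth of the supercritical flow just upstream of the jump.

y₁ = 2.49 ft

Fr₂ = V₂/√(g·y₂) = 6.61/√(32.2×27.4) = 0.223.
Since the conjugate-depth ratio holds either way, y₁/y₂ = ½[√(1 + 8Fr₂²) − 1] = ½[√1.396 − 1] = 0.0908.
y₁ = 0.0908 × 27.4 = 2.49 ft.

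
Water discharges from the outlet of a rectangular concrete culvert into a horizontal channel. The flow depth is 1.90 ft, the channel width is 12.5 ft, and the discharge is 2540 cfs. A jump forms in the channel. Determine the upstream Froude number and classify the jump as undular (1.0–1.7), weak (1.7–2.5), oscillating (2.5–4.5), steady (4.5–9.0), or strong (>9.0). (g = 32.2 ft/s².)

q = Q/b = 2540/12.5 = 203 ft²/s; V₁ = q/y₁ = 107 ft/s. Fr₁ = V₁/√(g·y₁) = 13.7.
Fr₁ = 13.7 lies in the strong range.

Fr₁ = 13.7; strong jump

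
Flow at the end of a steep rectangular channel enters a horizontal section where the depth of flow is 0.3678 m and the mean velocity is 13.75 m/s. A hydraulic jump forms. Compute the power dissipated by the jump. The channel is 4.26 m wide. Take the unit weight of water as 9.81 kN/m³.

Fr₁ = V₁/√(g·y₁) = 13.75/√(9.81×0.3678) = 7.239.
From the momentum equation for a rectangular channel, y₂/y₁ = ½[√(1 + 8Fr₁²) − 1] = ½[√420.19 − 1] = 9.749.
y₂ = 9.749 × 0.3678 = 3.586 m.
q = V₁·y₁ = 13.75 × 0.3678 = 5.057 m²/s. V₂ = q/y₂ = 5.057/3.586 = 1.410 m/s. E₁ = y₁ + V₁²/2g = 10.00 m; E₂ = y₂ + V₂²/2g = 3.687 m. ΔE = E₁ − E₂ = 6.317 m.
Q = q·b = 5.057 × 4.26 = 21.54 m³/s. P = γ·Q·ΔE = 9.81 × 21.54 × 6.317 = 1335 kW.

P = 1335 kW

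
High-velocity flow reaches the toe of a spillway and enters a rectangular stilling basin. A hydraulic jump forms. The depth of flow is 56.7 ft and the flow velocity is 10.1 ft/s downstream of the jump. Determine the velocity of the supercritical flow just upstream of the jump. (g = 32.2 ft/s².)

Fr₂ = V₂/√(g·y₂) = 10.1/√(32.2×56.7) = 0.236.
From the momentum equation (using Fr₂), y₁/y₂ = ½[√(1 + 8Fr₂²) − 1] = ½[√1.447 − 1] = 0.101.
y₁ = 0.101 × 56.7 = 5.75 ft.
V₁ = q/y₁ = 573/5.75 = 99.6 ft/s.

V₁ = 99.6 ft/s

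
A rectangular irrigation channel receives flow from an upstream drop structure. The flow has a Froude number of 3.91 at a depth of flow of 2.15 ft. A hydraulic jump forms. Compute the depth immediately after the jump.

y₂ = 10.9 ft

Fr₁ = 3.91 (given).
Bélanger equation: y₂/y₁ = ½[√(1 + 8Fr₁²) − 1] = ½[√123.3 − 1] = 5.05.
y₂ = 5.05 × 2.15 = 10.9 ft.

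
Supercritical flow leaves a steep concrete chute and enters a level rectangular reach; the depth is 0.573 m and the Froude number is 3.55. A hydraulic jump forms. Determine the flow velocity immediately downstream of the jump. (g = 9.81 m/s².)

Fr₁ = 3.55 (given).
From the momentum equation for a rectangular channel, y₂/y₁ = ½[√(1 + 8Fr₁²) − 1] = ½[√101.8 − 1] = 4.55.
y₂ = 4.55 × 0.573 = 2.60 m.
V₁ = Fr₁·√(g·y₁) = 3.55×√(9.81×0.573) = 8.42 m/s; q = V₁·y₁ = 4.82 m²/s.
V₂ = q/y₂ = 4.82/2.60 = 1.85 m/s.

V₂ = 1.85 m/s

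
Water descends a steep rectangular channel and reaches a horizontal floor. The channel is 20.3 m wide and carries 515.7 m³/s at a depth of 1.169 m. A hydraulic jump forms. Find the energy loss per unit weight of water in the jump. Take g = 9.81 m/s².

q = Q/b = 515.7/20.3 = 25.40 m²/s; V₁ = q/y₁ = 21.73 m/s. Fr₁ = V₁/√(g·y₁) = 6.417.
Bélanger equation: y₂/y₁ = ½[√(1 + 8Fr₁²) − 1] = ½[√330.44 − 1] = 8.589.
y₂ = 8.589 × 1.169 = 10.04 m.
Head loss: ΔE = (y₂ − y₁)³/(4y₁y₂) = (10.04 − 1.169)³/(4×1.169×10.04) = 698.2/46.95 = 14.87 m.

ΔE = 14.87 m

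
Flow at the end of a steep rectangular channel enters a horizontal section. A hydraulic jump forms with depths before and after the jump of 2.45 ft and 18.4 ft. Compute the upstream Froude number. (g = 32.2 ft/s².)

For a rectangular channel the momentum equation gives q² = ½·g·y₁·y₂·(y₁ + y₂) = ½×32.2×2.45×18.4×20.8 = 15133.
q = √15133 = 123 ft²/s.
V₁ = q/y₁ = 50.2 ft/s; Fr₁ = V₁/√(g·y₁) = 5.65.

Fr₁ = 5.65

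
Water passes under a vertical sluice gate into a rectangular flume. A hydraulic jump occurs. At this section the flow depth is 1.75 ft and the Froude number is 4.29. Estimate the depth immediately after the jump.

Fr₁ = 4.29 (given).
By Bélanger, y₂/y₁ = ½[√(1 + 8Fr₁²) − 1] = ½[√148.2 − 1] = 5.59.
y₂ = 5.59 × 1.75 = 9.78 ft.

y₂ = 9.78 ft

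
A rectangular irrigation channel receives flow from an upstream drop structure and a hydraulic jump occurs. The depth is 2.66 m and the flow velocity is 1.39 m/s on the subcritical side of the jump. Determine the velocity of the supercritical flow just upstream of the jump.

Fr₂ = V₂/√(g·y₂) = 1.39/√(9.81×2.66) = 0.272.
The Bélanger relation is symmetric: y₁/y₂ = ½[√(1 + 8Fr₂²) − 1] = ½[√1.592 − 1] = 0.131.
y₁ = 0.131 × 2.66 = 0.348 m.
V₁ = q/y₁ = 3.70/0.348 = 10.6 m/s.

V₁ = 10.6 m/s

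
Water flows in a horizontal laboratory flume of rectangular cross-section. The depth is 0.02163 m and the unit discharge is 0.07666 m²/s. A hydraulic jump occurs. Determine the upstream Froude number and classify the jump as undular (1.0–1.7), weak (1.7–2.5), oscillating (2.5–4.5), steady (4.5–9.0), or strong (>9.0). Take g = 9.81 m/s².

Fr₁ = 7.694; steady jump

V₁ = q/y₁ = 0.07666/0.02163 = 3.544 m/s. Fr₁ = V₁/√(g·y₁) = 3.544/√(9.81×0.02163) = 7.694.
Fr₁ = 7.694 lies in the steady range.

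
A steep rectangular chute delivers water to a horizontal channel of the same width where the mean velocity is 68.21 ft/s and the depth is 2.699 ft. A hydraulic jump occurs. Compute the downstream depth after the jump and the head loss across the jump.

Fr₁ = V₁/√(g·y₁) = 68.21/√(32.2×2.699) = 7.317.
Conjugate-depth relation: y₂/y₁ = ½[√(1 + 8Fr₁²) − 1] = ½[√429.28 − 1] = 9.860.
y₂ = 9.860 × 2.699 = 26.61 ft.
q = V₁·y₁ = 68.21 × 2.699 = 184.1 ft²/s. V₂ = q/y₂ = 184.1/26.61 = 6.918 ft/s. E₁ = y₁ + V₁²/2g = 74.94 ft; E₂ = y₂ + V₂²/2g = 27.35 ft. ΔE = E₁ − E₂ = 47.59 ft.

y₂ = 26.61 ft; ΔE = 47.59 ft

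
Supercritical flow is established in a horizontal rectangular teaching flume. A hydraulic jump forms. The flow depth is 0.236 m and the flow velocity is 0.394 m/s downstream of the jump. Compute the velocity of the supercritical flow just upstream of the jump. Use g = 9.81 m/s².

V₁ = 3.29 m/s

Fr₂ = V₂/√(g·y₂) = 0.394/√(9.81×0.236) = 0.259.
From the momentum equation (using Fr₂), y₁/y₂ = ½[√(1 + 8Fr₂²) − 1] = ½[√1.536 − 1] = 0.120.
y₁ = 0.120 × 0.236 = 0.0283 m.
V₁ = q/y₁ = 0.0930/0.0283 = 3.29 m/s.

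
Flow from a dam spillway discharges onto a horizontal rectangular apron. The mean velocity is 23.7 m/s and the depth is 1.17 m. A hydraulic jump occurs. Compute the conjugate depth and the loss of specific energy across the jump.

Fr₁ = V₁/√(g·y₁) = 23.7/√(9.81×1.17) = 7.00.
By Bélanger, y₂/y₁ = ½[√(1 + 8Fr₁²) − 1] = ½[√392.5 − 1] = 9.41.
y₂ = 9.41 × 1.17 = 11.0 m.
q = V₁·y₁ = 23.7 × 1.17 = 27.7 m²/s. V₂ = q/y₂ = 27.7/11.0 = 2.52 m/s. E₁ = y₁ + V₁²/2g = 29.8 m; E₂ = y₂ + V₂²/2g = 11.3 m. ΔE = E₁ − E₂ = 18.5 m.

y₂ = 11.0 m; ΔE = 18.5 m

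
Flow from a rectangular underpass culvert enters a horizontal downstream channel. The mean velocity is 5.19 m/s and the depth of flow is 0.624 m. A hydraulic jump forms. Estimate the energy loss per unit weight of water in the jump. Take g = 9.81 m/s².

Fr₁ = V₁/√(g·y₁) = 5.19/√(9.81×0.624) = 2.10.
Bélanger equation: y₂/y₁ = ½[√(1 + 8Fr₁²) − 1] = ½[√36.20 − 1] = 2.51.
y₂ = 2.51 × 0.624 = 1.57 m.
Head loss: ΔE = (y₂ − y₁)³/(4y₁y₂) = (1.57 − 0.624)³/(4×0.624×1.57) = 0.834/3.91 = 0.213 m.

ΔE = 0.213 m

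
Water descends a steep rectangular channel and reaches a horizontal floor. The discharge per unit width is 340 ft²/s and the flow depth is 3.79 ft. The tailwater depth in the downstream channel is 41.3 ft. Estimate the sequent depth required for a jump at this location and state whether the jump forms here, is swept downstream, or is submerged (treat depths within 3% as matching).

y₂ = 41.7 ft; the jump forms here

V₁ = q/y₁ = 340/3.79 = 89.7 ft/s. Fr₁ = V₁/√(g·y₁) = 89.7/√(32.2×3.79) = 8.12.
From the momentum equation for a rectangular channel, y₂/y₁ = ½[√(1 + 8Fr₁²) − 1] = ½[√528.6 − 1] = 11.0.
y₂ = 11.0 × 3.79 = 41.7 ft.
Tailwater y_tw = 41.3 ft: y_tw ≈ y₂, so the jump forms here.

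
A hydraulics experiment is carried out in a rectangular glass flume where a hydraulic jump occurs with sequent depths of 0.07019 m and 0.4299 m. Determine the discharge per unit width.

For a rectangular channel the momentum equation gives q² = ½·g·y₁·y₂·(y₁ + y₂) = ½×9.81×0.07019×0.4299×0.5001 = 0.07402.
q = √0.07402 = 0.2721 m²/s.

q = 0.2721 m²/s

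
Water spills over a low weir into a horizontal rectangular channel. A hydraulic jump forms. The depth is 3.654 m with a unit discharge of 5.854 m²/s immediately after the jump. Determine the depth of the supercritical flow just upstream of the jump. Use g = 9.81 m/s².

V₂ = q/y₂ = 5.854/3.654 = 1.602 m/s; Fr₂ = V₂/√(g·y₂) = 0.2676.
The Bélanger relation is symmetric: y₁/y₂ = ½[√(1 + 8Fr₂²) − 1] = ½[√1.5728 − 1] = 0.1271.
y₁ = 0.1271 × 3.654 = 0.4643 m.

y₁ = 0.4643 m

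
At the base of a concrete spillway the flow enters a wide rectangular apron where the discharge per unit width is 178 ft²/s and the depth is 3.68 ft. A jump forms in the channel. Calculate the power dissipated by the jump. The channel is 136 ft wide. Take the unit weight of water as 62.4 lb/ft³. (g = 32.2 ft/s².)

P = 48264 hp

V₁ = q/y₁ = 178/3.68 = 48.4 ft/s. Fr₁ = V₁/√(g·y₁) = 48.4/√(32.2×3.68) = 4.44.
Conjugate-depth relation: y₂/y₁ = ½[√(1 + 8Fr₁²) − 1] = ½[√159.0 − 1] = 5.80.
y₂ = 5.80 × 3.68 = 21.4 ft.
V₂ = q/y₂ = 178/21.4 = 8.33 ft/s. E₁ = y₁ + V₁²/2g = 40.0 ft; E₂ = y₂ + V₂²/2g = 22.4 ft. ΔE = E₁ − E₂ = 17.6 ft.
Q = q·b = 178 × 136 = 24208 cfs. P = γ·Q·ΔE/550 = 62.4 × 24208 × 17.6 / 550 = 48264 hp.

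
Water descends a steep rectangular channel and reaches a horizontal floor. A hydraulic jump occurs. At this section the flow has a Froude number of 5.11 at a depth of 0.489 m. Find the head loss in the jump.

Fr₁ = 5.11 (given).
From the momentum equation for a rectangular channel, y₂/y₁ = ½[√(1 + 8Fr₁²) − 1] = ½[√209.9 − 1] = 6.74.
y₂ = 6.74 × 0.489 = 3.30 m.
Head loss: ΔE = (y₂ − y₁)³/(4y₁y₂) = (3.30 − 0.489)³/(4×0.489×3.30) = 22.2/6.45 = 3.44 m.

ΔE = 3.44 m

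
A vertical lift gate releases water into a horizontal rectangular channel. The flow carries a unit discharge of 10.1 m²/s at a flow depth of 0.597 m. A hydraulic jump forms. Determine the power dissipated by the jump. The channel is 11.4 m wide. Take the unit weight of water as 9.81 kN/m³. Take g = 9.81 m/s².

V₁ = q/y₁ = 10.1/0.597 = 16.9 m/s. Fr₁ = V₁/√(g·y₁) = 16.9/√(9.81×0.597) = 6.99.
Bélanger equation: y₂/y₁ = ½[√(1 + 8Fr₁²) − 1] = ½[√392.0 − 1] = 9.40.
y₂ = 9.40 × 0.597 = 5.61 m.
Head loss: ΔE = (y₂ − y₁)³/(4y₁y₂) = (5.61 − 0.597)³/(4×0.597×5.61) = 126/13.4 = 9.41 m.
Q = q·b = 10.1 × 11.4 = 115 m³/s. P = γ·Q·ΔE = 9.81 × 115 × 9.41 = 10627 kW.

P = 10627 kW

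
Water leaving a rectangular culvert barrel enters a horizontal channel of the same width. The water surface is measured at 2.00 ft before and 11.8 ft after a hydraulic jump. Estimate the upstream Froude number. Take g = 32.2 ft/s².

Fr₁ = 4.51

For a rectangular channel the momentum equation gives q² = ½·g·y₁·y₂·(y₁ + y₂) = ½×32.2×2.00×11.8×13.8 = 5243.
q = √5243 = 72.4 ft²/s.
V₁ = q/y₁ = 36.2 ft/s; Fr₁ = V₁/√(g·y₁) = 4.51.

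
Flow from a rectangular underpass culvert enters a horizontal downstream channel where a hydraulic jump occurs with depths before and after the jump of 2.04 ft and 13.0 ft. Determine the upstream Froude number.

Fr₁ = 4.85

For a rectangular channel the momentum equation gives q² = ½·g·y₁·y₂·(y₁ + y₂) = ½×32.2×2.04×13.0×15.0 = 6422.
q = √6422 = 80.1 ft²/s.
V₁ = q/y₁ = 39.3 ft/s; Fr₁ = V₁/√(g·y₁) = 4.85.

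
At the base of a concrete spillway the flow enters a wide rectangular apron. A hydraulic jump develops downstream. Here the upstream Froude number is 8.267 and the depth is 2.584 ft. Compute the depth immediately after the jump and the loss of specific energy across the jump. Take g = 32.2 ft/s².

y₂ = 28.95 ft; ΔE = 61.23 ft

Fr₁ = 8.267 (given).
From the momentum equation for a rectangular channel, y₂/y₁ = ½[√(1 + 8Fr₁²) − 1] = ½[√547.75 − 1] = 11.20.
y₂ = 11.20 × 2.584 = 28.95 ft.
V₁ = Fr₁·√(g·y₁) = 8.267×√(32.2×2.584) = 75.41 ft/s; q = V₁·y₁ = 194.9 ft²/s. V₂ = q/y₂ = 194.9/28.95 = 6.732 ft/s. E₁ = y₁ + V₁²/2g = 90.88 ft; E₂ = y₂ + V₂²/2g = 29.65 ft. ΔE = E₁ − E₂ = 61.23 ft.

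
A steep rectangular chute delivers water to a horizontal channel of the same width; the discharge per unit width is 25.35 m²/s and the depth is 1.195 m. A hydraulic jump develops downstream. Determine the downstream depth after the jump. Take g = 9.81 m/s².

y₂ = 9.890 m

V₁ = q/y₁ = 25.35/1.195 = 21.21 m/s. Fr₁ = V₁/√(g·y₁) = 21.21/√(9.81×1.195) = 6.196.
Bélanger equation: y₂/y₁ = ½[√(1 + 8Fr₁²) − 1] = ½[√308.10 − 1] = 8.276.
y₂ = 8.276 × 1.195 = 9.890 m.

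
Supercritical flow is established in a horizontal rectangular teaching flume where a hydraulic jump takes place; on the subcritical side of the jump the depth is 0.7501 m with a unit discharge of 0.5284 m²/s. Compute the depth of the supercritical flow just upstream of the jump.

V₂ = q/y₂ = 0.5284/0.7501 = 0.7044 m/s; Fr₂ = V₂/√(g·y₂) = 0.2597.
Applying the sequent-depth relation in reverse, y₁/y₂ = ½[√(1 + 8Fr₂²) − 1] = ½[√1.5395 − 1] = 0.1204.
y₁ = 0.1204 × 0.7501 = 0.09030 m.

y₁ = 0.09030 m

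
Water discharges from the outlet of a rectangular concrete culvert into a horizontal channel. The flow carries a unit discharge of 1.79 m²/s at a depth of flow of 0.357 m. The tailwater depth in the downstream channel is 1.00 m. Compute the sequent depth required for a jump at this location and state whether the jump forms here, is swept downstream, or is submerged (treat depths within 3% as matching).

V₁ = q/y₁ = 1.79/0.357 = 5.01 m/s. Fr₁ = V₁/√(g·y₁) = 5.01/√(9.81×0.357) = 2.68.
Sequent-depth ratio: y₂/y₁ = ½[√(1 + 8Fr₁²) − 1] = ½[√58.43 − 1] = 3.32.
y₂ = 3.32 × 0.357 = 1.19 m.
Tailwater y_tw = 1.00 m: y_tw < y₂, so the jump is swept downstream.

y₂ = 1.19 m; the jump is swept downstream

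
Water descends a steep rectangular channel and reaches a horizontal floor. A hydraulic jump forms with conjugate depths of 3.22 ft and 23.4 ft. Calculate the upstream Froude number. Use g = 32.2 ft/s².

For a rectangular channel the momentum equation gives q² = ½·g·y₁·y₂·(y₁ + y₂) = ½×32.2×3.22×23.4×26.6 = 32293.
q = √32293 = 180 ft²/s.
V₁ = q/y₁ = 55.8 ft/s; Fr₁ = V₁/√(g·y₁) = 5.48.

Fr₁ = 5.48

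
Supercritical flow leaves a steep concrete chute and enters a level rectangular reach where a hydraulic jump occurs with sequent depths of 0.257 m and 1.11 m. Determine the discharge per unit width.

q = 1.38 m²/s

For a rectangular channel the momentum equation gives q² = ½·g·y₁·y₂·(y₁ + y₂) = ½×9.81×0.257×1.11×1.37 = 1.91.
q = √1.91 = 1.38 m²/s.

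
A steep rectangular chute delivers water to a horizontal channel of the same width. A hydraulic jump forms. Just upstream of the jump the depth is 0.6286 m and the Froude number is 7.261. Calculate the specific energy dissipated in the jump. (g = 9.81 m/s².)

Fr₁ = 7.261 (given).
Bélanger equation: y₂/y₁ = ½[√(1 + 8Fr₁²) − 1] = ½[√422.78 − 1] = 9.781.
y₂ = 9.781 × 0.6286 = 6.148 m.
Head loss: ΔE = (y₂ − y₁)³/(4y₁y₂) = (6.148 − 0.6286)³/(4×0.6286×6.148) = 168.2/15.46 = 10.88 m.

ΔE = 10.88 m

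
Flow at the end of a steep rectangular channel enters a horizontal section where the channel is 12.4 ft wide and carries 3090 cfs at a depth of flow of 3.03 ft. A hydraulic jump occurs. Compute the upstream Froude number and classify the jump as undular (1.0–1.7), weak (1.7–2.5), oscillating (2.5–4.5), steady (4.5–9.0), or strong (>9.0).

Fr₁ = 8.33; steady jump

q = Q/b = 3090/12.4 = 249 ft²/s; V₁ = q/y₁ = 82.2 ft/s. Fr₁ = V₁/√(g·y₁) = 8.33.
Fr₁ = 8.33 lies in the steady range.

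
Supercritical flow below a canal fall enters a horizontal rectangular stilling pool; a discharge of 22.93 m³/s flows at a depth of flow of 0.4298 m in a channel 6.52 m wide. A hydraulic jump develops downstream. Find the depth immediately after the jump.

q = Q/b = 22.93/6.52 = 3.517 m²/s; V₁ = q/y₁ = 8.183 m/s. Fr₁ = V₁/√(g·y₁) = 3.985.
Sequent-depth ratio: y₂/y₁ = ½[√(1 + 8Fr₁²) − 1] = ½[√128.04 − 1] = 5.158.
y₂ = 5.158 × 0.4298 = 2.217 m.

y₂ = 2.217 m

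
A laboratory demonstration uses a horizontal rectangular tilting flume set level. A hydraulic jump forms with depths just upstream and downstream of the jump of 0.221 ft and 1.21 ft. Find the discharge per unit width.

q = 2.48 ft²/s

For a rectangular channel the momentum equation gives q² = ½·g·y₁·y₂·(y₁ + y₂) = ½×32.2×0.221×1.21×1.43 = 6.16.
q = √6.16 = 2.48 ft²/s.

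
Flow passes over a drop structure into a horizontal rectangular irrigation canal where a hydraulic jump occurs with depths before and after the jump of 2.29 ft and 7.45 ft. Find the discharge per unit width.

q = 51.7 ft²/s

For a rectangular channel the momentum equation gives q² = ½·g·y₁·y₂·(y₁ + y₂) = ½×32.2×2.29×7.45×9.74 = 2675.
q = √2675 = 51.7 ft²/s.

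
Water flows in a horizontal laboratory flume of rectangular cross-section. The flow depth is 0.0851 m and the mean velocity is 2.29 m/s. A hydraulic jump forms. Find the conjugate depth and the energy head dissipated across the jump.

Fr₁ = V₁/√(g·y₁) = 2.29/√(9.81×0.0851) = 2.51.
Bélanger equation: y₂/y₁ = ½[√(1 + 8Fr₁²) − 1] = ½[√51.25 − 1] = 3.08.
y₂ = 3.08 × 0.0851 = 0.262 m.
Head loss: ΔE = (y₂ − y₁)³/(4y₁y₂) = (0.262 − 0.0851)³/(4×0.0851×0.262) = 0.00554/0.0892 = 0.0621 m.

y₂ = 0.262 m; ΔE = 0.0621 m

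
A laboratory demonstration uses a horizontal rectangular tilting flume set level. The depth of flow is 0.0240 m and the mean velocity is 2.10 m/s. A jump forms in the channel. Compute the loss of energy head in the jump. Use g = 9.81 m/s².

ΔE = 0.106 m

Fr₁ = V₁/√(g·y₁) = 2.10/√(9.81×0.0240) = 4.33.
Conjugate-depth relation: y₂/y₁ = ½[√(1 + 8Fr₁²) − 1] = ½[√150.8 − 1] = 5.64.
y₂ = 5.64 × 0.0240 = 0.135 m.
Head loss: ΔE = (y₂ − y₁)³/(4y₁y₂) = (0.135 − 0.0240)³/(4×0.0240×0.135) = 0.00138/0.0130 = 0.106 m.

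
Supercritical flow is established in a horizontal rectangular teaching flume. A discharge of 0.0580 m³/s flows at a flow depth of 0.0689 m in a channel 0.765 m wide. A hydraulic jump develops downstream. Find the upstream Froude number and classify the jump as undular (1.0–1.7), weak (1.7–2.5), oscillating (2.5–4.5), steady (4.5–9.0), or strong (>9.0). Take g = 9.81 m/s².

Fr₁ = 1.34; undular jump

q = Q/b = 0.0580/0.765 = 0.0758 m²/s; V₁ = q/y₁ = 1.10 m/s. Fr₁ = V₁/√(g·y₁) = 1.34.
Fr₁ = 1.34 lies in the undular range.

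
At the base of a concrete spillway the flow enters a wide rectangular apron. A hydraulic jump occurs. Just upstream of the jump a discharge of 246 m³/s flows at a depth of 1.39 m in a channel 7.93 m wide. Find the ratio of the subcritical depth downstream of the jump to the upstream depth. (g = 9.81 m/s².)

y₂/y₁ = 8.06

q = Q/b = 246/7.93 = 31.0 m²/s; V₁ = q/y₁ = 22.3 m/s. Fr₁ = V₁/√(g·y₁) = 6.04.
Conjugate-depth relation: y₂/y₁ = ½[√(1 + 8Fr₁²) − 1] = ½[√293.2 − 1] = 8.06.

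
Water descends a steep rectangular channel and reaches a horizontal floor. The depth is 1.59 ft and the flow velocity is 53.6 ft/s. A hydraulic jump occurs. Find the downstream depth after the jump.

y₂ = 16.1 ft

Fr₁ = V₁/√(g·y₁) = 53.6/√(32.2×1.59) = 7.49.
Conjugate-depth relation: y₂/y₁ = ½[√(1 + 8Fr₁²) − 1] = ½[√449.9 − 1] = 10.1.
y₂ = 10.1 × 1.59 = 16.1 ft.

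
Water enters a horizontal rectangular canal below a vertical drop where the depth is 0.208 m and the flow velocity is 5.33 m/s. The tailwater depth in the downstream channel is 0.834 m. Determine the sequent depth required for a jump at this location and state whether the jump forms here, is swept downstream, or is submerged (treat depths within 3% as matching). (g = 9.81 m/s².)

Fr₁ = V₁/√(g·y₁) = 5.33/√(9.81×0.208) = 3.73.
Conjugate-depth relation: y₂/y₁ = ½[√(1 + 8Fr₁²) − 1] = ½[√112.4 − 1] = 4.80.
y₂ = 4.80 × 0.208 = 0.999 m.
Tailwater y_tw = 0.834 m: y_tw < y₂, so the jump is swept downstream.

y₂ = 0.999 m; the jump is swept downstream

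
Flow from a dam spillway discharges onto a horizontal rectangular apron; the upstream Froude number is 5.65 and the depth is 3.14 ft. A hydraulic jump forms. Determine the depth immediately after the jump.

y₂ = 23.6 ft

Fr₁ = 5.65 (given).
Conjugate-depth relation: y₂/y₁ = ½[√(1 + 8Fr₁²) − 1] = ½[√256.4 − 1] = 7.51.
y₂ = 7.51 × 3.14 = 23.6 ft.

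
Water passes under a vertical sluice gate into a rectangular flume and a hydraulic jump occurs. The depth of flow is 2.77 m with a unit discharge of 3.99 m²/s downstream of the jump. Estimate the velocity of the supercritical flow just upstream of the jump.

V₁ = 10.7 m/s

V₂ = q/y₂ = 3.99/2.77 = 1.44 m/s; Fr₂ = V₂/√(g·y₂) = 0.276.
The Bélanger relation is symmetric: y₁/y₂ = ½[√(1 + 8Fr₂²) − 1] = ½[√1.611 − 1] = 0.135.
y₁ = 0.135 × 2.77 = 0.373 m.
V₁ = q/y₁ = 3.99/0.373 = 10.7 m/s.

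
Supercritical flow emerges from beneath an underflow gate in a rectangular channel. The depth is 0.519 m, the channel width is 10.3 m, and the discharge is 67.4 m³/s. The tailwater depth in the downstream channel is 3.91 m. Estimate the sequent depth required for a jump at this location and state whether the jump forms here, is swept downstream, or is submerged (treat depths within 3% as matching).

y₂ = 3.85 m; the jump forms here

q = Q/b = 67.4/10.3 = 6.54 m²/s; V₁ = q/y₁ = 12.6 m/s. Fr₁ = V₁/√(g·y₁) = 5.59.
Conjugate-depth relation: y₂/y₁ = ½[√(1 + 8Fr₁²) − 1] = ½[√250.8 − 1] = 7.42.
y₂ = 7.42 × 0.519 = 3.85 m.
Tailwater y_tw = 3.91 m: y_tw ≈ y₂, so the jump forms here.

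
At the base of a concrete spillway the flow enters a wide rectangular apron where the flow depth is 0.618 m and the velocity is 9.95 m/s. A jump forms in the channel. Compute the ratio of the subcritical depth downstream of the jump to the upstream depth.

Fr₁ = V₁/√(g·y₁) = 9.95/√(9.81×0.618) = 4.04.
Sequent-depth ratio: y₂/y₁ = ½[√(1 + 8Fr₁²) − 1] = ½[√131.6 − 1] = 5.24.

y₂/y₁ = 5.24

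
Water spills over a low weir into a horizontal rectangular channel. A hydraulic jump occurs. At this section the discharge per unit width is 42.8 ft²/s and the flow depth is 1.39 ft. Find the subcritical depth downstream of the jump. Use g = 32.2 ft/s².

V₁ = q/y₁ = 42.8/1.39 = 30.8 ft/s. Fr₁ = V₁/√(g·y₁) = 30.8/√(32.2×1.39) = 4.60.
Conjugate-depth relation: y₂/y₁ = ½[√(1 + 8Fr₁²) − 1] = ½[√170.5 − 1] = 6.03.
y₂ = 6.03 × 1.39 = 8.38 ft.

y₂ = 8.38 ft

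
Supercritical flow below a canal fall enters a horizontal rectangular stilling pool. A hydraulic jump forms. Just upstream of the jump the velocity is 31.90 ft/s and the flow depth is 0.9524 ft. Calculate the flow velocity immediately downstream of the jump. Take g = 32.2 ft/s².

V₂ = 4.164 ft/s

Fr₁ = V₁/√(g·y₁) = 31.90/√(32.2×0.9524) = 5.760.
By Bélanger, y₂/y₁ = ½[√(1 + 8Fr₁²) − 1] = ½[√266.46 − 1] = 7.662.
y₂ = 7.662 × 0.9524 = 7.297 ft.
q = V₁·y₁ = 31.90 × 0.9524 = 30.38 ft²/s.
V₂ = q/y₂ = 30.38/7.297 = 4.164 ft/s.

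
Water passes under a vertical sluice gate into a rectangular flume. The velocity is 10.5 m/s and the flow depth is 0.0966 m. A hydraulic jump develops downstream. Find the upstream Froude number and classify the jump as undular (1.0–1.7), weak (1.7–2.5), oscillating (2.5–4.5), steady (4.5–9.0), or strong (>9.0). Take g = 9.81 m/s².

Fr₁ = 10.8; strong jump

Fr₁ = V₁/√(g·y₁) = 10.5/√(9.81×0.0966) = 10.8.
Fr₁ = 10.8 lies in the strong range.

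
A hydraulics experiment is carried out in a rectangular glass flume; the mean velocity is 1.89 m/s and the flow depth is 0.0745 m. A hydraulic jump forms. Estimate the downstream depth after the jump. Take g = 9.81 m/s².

Fr₁ = V₁/√(g·y₁) = 1.89/√(9.81×0.0745) = 2.21.
Bélanger equation: y₂/y₁ = ½[√(1 + 8Fr₁²) − 1] = ½[√40.10 − 1] = 2.67.
y₂ = 2.67 × 0.0745 = 0.199 m.

y₂ = 0.199 m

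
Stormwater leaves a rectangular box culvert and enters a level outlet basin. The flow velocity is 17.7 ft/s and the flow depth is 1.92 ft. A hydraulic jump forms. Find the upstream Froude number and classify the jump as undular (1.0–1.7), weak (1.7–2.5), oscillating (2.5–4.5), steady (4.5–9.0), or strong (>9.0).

Fr₁ = V₁/√(g·y₁) = 17.7/√(32.2×1.92) = 2.25.
Fr₁ = 2.25 lies in the weak range.

Fr₁ = 2.25; weak jump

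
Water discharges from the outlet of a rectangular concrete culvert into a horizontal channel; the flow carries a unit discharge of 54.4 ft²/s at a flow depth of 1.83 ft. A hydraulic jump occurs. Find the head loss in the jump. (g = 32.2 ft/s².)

ΔE = 5.85 ft

V₁ = q/y₁ = 54.4/1.83 = 29.7 ft/s. Fr₁ = V₁/√(g·y₁) = 29.7/√(32.2×1.83) = 3.87.
Bélanger equation: y₂/y₁ = ½[√(1 + 8Fr₁²) − 1] = ½[√121.0 − 1] = 5.00.
y₂ = 5.00 × 1.83 = 9.15 ft.
V₂ = q/y₂ = 54.4/9.15 = 5.95 ft/s. E₁ = y₁ + V₁²/2g = 15.6 ft; E₂ = y₂ + V₂²/2g = 9.70 ft. ΔE = E₁ − E₂ = 5.85 ft.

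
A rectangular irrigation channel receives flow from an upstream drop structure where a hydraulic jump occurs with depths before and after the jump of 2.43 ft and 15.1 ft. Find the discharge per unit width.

q = 102 ft²/s

For a rectangular channel the momentum equation gives q² = ½·g·y₁·y₂·(y₁ + y₂) = ½×32.2×2.43×15.1×17.5 = 10356.
q = √10356 = 102 ft²/s.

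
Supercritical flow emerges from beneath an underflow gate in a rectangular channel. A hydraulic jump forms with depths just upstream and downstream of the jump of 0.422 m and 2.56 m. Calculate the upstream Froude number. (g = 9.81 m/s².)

For a rectangular channel the momentum equation gives q² = ½·g·y₁·y₂·(y₁ + y₂) = ½×9.81×0.422×2.56×2.98 = 15.8.
q = √15.8 = 3.98 m²/s.
V₁ = q/y₁ = 9.42 m/s; Fr₁ = V₁/√(g·y₁) = 4.63.

Fr₁ = 4.63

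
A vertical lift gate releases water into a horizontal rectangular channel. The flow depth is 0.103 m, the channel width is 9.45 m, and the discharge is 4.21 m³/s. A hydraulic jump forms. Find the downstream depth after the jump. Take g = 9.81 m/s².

q = Q/b = 4.21/9.45 = 0.446 m²/s; V₁ = q/y₁ = 4.33 m/s. Fr₁ = V₁/√(g·y₁) = 4.30.
Bélanger equation: y₂/y₁ = ½[√(1 + 8Fr₁²) − 1] = ½[√149.1 − 1] = 5.61.
y₂ = 5.61 × 0.103 = 0.577 m.

y₂ = 0.577 m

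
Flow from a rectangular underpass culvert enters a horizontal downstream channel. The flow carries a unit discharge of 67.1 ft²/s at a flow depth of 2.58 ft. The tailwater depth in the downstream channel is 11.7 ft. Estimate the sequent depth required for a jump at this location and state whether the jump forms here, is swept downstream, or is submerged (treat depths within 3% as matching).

V₁ = q/y₁ = 67.1/2.58 = 26.0 ft/s. Fr₁ = V₁/√(g·y₁) = 26.0/√(32.2×2.58) = 2.85.
Conjugate-depth relation: y₂/y₁ = ½[√(1 + 8Fr₁²) − 1] = ½[√66.14 − 1] = 3.57.
y₂ = 3.57 × 2.58 = 9.20 ft.
Tailwater y_tw = 11.7 ft: y_tw > y₂, so the jump is submerged.

y₂ = 9.20 ft; the jump is submerged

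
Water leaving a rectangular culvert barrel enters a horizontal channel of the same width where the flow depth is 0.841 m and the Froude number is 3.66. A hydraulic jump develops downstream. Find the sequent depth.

y₂ = 3.95 m

Fr₁ = 3.66 (given).
Sequent-depth ratio: y₂/y₁ = ½[√(1 + 8Fr₁²) − 1] = ½[√108.2 − 1] = 4.70.
y₂ = 4.70 × 0.841 = 3.95 m.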